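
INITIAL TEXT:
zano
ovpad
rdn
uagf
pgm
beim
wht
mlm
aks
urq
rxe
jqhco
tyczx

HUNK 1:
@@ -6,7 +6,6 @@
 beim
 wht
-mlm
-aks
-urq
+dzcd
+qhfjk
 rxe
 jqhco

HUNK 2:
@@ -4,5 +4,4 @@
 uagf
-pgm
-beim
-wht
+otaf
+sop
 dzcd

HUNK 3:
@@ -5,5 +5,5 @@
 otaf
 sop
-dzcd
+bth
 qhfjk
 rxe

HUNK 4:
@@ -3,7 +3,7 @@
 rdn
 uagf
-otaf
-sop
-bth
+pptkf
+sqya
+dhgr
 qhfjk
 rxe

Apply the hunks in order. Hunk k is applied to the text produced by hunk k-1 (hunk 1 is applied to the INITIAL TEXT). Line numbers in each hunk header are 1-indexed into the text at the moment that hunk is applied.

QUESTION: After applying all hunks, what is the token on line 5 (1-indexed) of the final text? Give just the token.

Hunk 1: at line 6 remove [mlm,aks,urq] add [dzcd,qhfjk] -> 12 lines: zano ovpad rdn uagf pgm beim wht dzcd qhfjk rxe jqhco tyczx
Hunk 2: at line 4 remove [pgm,beim,wht] add [otaf,sop] -> 11 lines: zano ovpad rdn uagf otaf sop dzcd qhfjk rxe jqhco tyczx
Hunk 3: at line 5 remove [dzcd] add [bth] -> 11 lines: zano ovpad rdn uagf otaf sop bth qhfjk rxe jqhco tyczx
Hunk 4: at line 3 remove [otaf,sop,bth] add [pptkf,sqya,dhgr] -> 11 lines: zano ovpad rdn uagf pptkf sqya dhgr qhfjk rxe jqhco tyczx
Final line 5: pptkf

Answer: pptkf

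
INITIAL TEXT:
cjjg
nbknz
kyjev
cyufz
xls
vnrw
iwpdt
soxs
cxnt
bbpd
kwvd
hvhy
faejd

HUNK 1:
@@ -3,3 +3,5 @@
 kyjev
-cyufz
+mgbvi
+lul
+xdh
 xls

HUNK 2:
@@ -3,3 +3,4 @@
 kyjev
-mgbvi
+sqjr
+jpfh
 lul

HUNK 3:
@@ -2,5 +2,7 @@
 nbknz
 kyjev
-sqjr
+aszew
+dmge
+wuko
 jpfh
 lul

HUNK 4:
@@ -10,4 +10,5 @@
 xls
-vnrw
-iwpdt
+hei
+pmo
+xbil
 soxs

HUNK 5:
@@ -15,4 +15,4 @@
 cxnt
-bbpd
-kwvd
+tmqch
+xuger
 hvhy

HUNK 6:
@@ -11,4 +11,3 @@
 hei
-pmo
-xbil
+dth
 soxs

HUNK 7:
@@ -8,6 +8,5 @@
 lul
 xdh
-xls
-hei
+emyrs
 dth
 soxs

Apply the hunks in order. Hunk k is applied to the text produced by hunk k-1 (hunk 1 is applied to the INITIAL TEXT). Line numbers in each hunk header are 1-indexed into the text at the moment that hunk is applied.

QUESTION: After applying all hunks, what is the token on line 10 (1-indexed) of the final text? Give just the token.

Answer: emyrs

Derivation:
Hunk 1: at line 3 remove [cyufz] add [mgbvi,lul,xdh] -> 15 lines: cjjg nbknz kyjev mgbvi lul xdh xls vnrw iwpdt soxs cxnt bbpd kwvd hvhy faejd
Hunk 2: at line 3 remove [mgbvi] add [sqjr,jpfh] -> 16 lines: cjjg nbknz kyjev sqjr jpfh lul xdh xls vnrw iwpdt soxs cxnt bbpd kwvd hvhy faejd
Hunk 3: at line 2 remove [sqjr] add [aszew,dmge,wuko] -> 18 lines: cjjg nbknz kyjev aszew dmge wuko jpfh lul xdh xls vnrw iwpdt soxs cxnt bbpd kwvd hvhy faejd
Hunk 4: at line 10 remove [vnrw,iwpdt] add [hei,pmo,xbil] -> 19 lines: cjjg nbknz kyjev aszew dmge wuko jpfh lul xdh xls hei pmo xbil soxs cxnt bbpd kwvd hvhy faejd
Hunk 5: at line 15 remove [bbpd,kwvd] add [tmqch,xuger] -> 19 lines: cjjg nbknz kyjev aszew dmge wuko jpfh lul xdh xls hei pmo xbil soxs cxnt tmqch xuger hvhy faejd
Hunk 6: at line 11 remove [pmo,xbil] add [dth] -> 18 lines: cjjg nbknz kyjev aszew dmge wuko jpfh lul xdh xls hei dth soxs cxnt tmqch xuger hvhy faejd
Hunk 7: at line 8 remove [xls,hei] add [emyrs] -> 17 lines: cjjg nbknz kyjev aszew dmge wuko jpfh lul xdh emyrs dth soxs cxnt tmqch xuger hvhy faejd
Final line 10: emyrs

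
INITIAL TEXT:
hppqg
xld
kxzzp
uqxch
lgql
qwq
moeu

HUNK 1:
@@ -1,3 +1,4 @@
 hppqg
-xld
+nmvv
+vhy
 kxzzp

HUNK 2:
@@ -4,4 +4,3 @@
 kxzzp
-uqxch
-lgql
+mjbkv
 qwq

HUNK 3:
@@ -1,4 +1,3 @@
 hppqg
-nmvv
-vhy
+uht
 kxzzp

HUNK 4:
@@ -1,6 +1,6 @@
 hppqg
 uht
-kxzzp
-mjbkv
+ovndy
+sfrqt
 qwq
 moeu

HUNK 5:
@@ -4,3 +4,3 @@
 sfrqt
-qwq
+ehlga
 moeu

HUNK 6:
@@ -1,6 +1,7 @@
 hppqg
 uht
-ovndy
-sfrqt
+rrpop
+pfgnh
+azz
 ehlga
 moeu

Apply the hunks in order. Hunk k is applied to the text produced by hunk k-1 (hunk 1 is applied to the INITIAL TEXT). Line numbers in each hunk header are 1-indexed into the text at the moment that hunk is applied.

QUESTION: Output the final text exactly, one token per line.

Answer: hppqg
uht
rrpop
pfgnh
azz
ehlga
moeu

Derivation:
Hunk 1: at line 1 remove [xld] add [nmvv,vhy] -> 8 lines: hppqg nmvv vhy kxzzp uqxch lgql qwq moeu
Hunk 2: at line 4 remove [uqxch,lgql] add [mjbkv] -> 7 lines: hppqg nmvv vhy kxzzp mjbkv qwq moeu
Hunk 3: at line 1 remove [nmvv,vhy] add [uht] -> 6 lines: hppqg uht kxzzp mjbkv qwq moeu
Hunk 4: at line 1 remove [kxzzp,mjbkv] add [ovndy,sfrqt] -> 6 lines: hppqg uht ovndy sfrqt qwq moeu
Hunk 5: at line 4 remove [qwq] add [ehlga] -> 6 lines: hppqg uht ovndy sfrqt ehlga moeu
Hunk 6: at line 1 remove [ovndy,sfrqt] add [rrpop,pfgnh,azz] -> 7 lines: hppqg uht rrpop pfgnh azz ehlga moeu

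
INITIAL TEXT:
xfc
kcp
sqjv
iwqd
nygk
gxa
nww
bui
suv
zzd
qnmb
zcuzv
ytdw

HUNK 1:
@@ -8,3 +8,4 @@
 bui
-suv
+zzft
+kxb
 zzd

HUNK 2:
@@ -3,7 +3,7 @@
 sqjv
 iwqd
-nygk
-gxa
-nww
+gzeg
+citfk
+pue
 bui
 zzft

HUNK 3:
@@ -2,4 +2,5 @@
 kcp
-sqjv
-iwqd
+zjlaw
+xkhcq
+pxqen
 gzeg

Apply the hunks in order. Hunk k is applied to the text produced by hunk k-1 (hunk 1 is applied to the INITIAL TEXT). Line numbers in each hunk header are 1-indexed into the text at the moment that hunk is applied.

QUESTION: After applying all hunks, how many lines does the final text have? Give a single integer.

Answer: 15

Derivation:
Hunk 1: at line 8 remove [suv] add [zzft,kxb] -> 14 lines: xfc kcp sqjv iwqd nygk gxa nww bui zzft kxb zzd qnmb zcuzv ytdw
Hunk 2: at line 3 remove [nygk,gxa,nww] add [gzeg,citfk,pue] -> 14 lines: xfc kcp sqjv iwqd gzeg citfk pue bui zzft kxb zzd qnmb zcuzv ytdw
Hunk 3: at line 2 remove [sqjv,iwqd] add [zjlaw,xkhcq,pxqen] -> 15 lines: xfc kcp zjlaw xkhcq pxqen gzeg citfk pue bui zzft kxb zzd qnmb zcuzv ytdw
Final line count: 15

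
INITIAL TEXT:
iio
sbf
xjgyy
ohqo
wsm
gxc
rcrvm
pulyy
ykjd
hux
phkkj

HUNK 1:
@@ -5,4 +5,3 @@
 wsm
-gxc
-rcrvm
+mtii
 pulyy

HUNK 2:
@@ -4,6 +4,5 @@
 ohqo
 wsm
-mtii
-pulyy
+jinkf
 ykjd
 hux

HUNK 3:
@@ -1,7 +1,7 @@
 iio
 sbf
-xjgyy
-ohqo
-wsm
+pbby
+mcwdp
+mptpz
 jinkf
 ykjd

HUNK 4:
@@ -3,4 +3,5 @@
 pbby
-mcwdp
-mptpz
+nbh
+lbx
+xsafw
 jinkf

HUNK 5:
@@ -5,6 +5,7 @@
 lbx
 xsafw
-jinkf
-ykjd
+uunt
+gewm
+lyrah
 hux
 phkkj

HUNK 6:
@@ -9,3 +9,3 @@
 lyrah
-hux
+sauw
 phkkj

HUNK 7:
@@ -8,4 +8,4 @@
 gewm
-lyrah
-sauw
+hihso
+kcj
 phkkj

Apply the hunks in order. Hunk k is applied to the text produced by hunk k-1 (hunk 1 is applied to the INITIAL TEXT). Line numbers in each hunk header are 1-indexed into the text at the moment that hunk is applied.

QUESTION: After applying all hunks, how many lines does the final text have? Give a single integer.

Hunk 1: at line 5 remove [gxc,rcrvm] add [mtii] -> 10 lines: iio sbf xjgyy ohqo wsm mtii pulyy ykjd hux phkkj
Hunk 2: at line 4 remove [mtii,pulyy] add [jinkf] -> 9 lines: iio sbf xjgyy ohqo wsm jinkf ykjd hux phkkj
Hunk 3: at line 1 remove [xjgyy,ohqo,wsm] add [pbby,mcwdp,mptpz] -> 9 lines: iio sbf pbby mcwdp mptpz jinkf ykjd hux phkkj
Hunk 4: at line 3 remove [mcwdp,mptpz] add [nbh,lbx,xsafw] -> 10 lines: iio sbf pbby nbh lbx xsafw jinkf ykjd hux phkkj
Hunk 5: at line 5 remove [jinkf,ykjd] add [uunt,gewm,lyrah] -> 11 lines: iio sbf pbby nbh lbx xsafw uunt gewm lyrah hux phkkj
Hunk 6: at line 9 remove [hux] add [sauw] -> 11 lines: iio sbf pbby nbh lbx xsafw uunt gewm lyrah sauw phkkj
Hunk 7: at line 8 remove [lyrah,sauw] add [hihso,kcj] -> 11 lines: iio sbf pbby nbh lbx xsafw uunt gewm hihso kcj phkkj
Final line count: 11

Answer: 11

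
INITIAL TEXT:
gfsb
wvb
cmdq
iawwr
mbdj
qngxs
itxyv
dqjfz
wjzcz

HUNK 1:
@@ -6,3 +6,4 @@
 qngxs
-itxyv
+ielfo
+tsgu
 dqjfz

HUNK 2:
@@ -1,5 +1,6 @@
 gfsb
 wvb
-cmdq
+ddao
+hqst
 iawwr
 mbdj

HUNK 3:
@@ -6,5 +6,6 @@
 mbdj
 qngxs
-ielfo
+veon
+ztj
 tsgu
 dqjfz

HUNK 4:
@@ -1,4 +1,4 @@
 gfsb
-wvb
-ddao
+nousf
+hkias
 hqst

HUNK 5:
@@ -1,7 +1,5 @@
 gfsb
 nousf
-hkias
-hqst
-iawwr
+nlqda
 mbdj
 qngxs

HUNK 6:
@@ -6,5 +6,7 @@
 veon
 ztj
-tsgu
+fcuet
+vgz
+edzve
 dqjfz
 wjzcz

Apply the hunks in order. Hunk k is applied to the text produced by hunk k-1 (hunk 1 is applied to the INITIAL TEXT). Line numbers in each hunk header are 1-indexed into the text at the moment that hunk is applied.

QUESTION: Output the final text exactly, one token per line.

Hunk 1: at line 6 remove [itxyv] add [ielfo,tsgu] -> 10 lines: gfsb wvb cmdq iawwr mbdj qngxs ielfo tsgu dqjfz wjzcz
Hunk 2: at line 1 remove [cmdq] add [ddao,hqst] -> 11 lines: gfsb wvb ddao hqst iawwr mbdj qngxs ielfo tsgu dqjfz wjzcz
Hunk 3: at line 6 remove [ielfo] add [veon,ztj] -> 12 lines: gfsb wvb ddao hqst iawwr mbdj qngxs veon ztj tsgu dqjfz wjzcz
Hunk 4: at line 1 remove [wvb,ddao] add [nousf,hkias] -> 12 lines: gfsb nousf hkias hqst iawwr mbdj qngxs veon ztj tsgu dqjfz wjzcz
Hunk 5: at line 1 remove [hkias,hqst,iawwr] add [nlqda] -> 10 lines: gfsb nousf nlqda mbdj qngxs veon ztj tsgu dqjfz wjzcz
Hunk 6: at line 6 remove [tsgu] add [fcuet,vgz,edzve] -> 12 lines: gfsb nousf nlqda mbdj qngxs veon ztj fcuet vgz edzve dqjfz wjzcz

Answer: gfsb
nousf
nlqda
mbdj
qngxs
veon
ztj
fcuet
vgz
edzve
dqjfz
wjzcz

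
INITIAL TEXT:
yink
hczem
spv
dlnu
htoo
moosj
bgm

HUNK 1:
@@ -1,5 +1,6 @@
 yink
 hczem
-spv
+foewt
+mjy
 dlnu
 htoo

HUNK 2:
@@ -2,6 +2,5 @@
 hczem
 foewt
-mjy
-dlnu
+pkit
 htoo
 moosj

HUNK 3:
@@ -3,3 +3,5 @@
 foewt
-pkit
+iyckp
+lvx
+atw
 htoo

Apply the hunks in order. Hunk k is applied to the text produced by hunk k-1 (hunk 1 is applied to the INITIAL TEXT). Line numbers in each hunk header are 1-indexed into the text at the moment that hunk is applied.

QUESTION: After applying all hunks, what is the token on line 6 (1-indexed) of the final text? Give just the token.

Answer: atw

Derivation:
Hunk 1: at line 1 remove [spv] add [foewt,mjy] -> 8 lines: yink hczem foewt mjy dlnu htoo moosj bgm
Hunk 2: at line 2 remove [mjy,dlnu] add [pkit] -> 7 lines: yink hczem foewt pkit htoo moosj bgm
Hunk 3: at line 3 remove [pkit] add [iyckp,lvx,atw] -> 9 lines: yink hczem foewt iyckp lvx atw htoo moosj bgm
Final line 6: atw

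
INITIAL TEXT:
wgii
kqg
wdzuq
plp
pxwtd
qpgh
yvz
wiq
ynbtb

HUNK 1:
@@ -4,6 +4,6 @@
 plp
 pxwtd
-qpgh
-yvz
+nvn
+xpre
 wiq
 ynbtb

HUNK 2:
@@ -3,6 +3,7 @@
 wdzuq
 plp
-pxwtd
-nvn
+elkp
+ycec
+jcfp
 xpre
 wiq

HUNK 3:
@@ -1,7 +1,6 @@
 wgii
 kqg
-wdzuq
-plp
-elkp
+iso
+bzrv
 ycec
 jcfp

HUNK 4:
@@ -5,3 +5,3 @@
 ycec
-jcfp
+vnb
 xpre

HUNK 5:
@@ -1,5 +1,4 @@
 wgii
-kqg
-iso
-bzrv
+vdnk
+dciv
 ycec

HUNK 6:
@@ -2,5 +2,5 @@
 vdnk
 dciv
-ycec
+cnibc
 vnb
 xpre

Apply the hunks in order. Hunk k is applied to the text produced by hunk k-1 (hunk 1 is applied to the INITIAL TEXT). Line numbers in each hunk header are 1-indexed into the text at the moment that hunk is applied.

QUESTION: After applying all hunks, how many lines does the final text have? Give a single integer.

Answer: 8

Derivation:
Hunk 1: at line 4 remove [qpgh,yvz] add [nvn,xpre] -> 9 lines: wgii kqg wdzuq plp pxwtd nvn xpre wiq ynbtb
Hunk 2: at line 3 remove [pxwtd,nvn] add [elkp,ycec,jcfp] -> 10 lines: wgii kqg wdzuq plp elkp ycec jcfp xpre wiq ynbtb
Hunk 3: at line 1 remove [wdzuq,plp,elkp] add [iso,bzrv] -> 9 lines: wgii kqg iso bzrv ycec jcfp xpre wiq ynbtb
Hunk 4: at line 5 remove [jcfp] add [vnb] -> 9 lines: wgii kqg iso bzrv ycec vnb xpre wiq ynbtb
Hunk 5: at line 1 remove [kqg,iso,bzrv] add [vdnk,dciv] -> 8 lines: wgii vdnk dciv ycec vnb xpre wiq ynbtb
Hunk 6: at line 2 remove [ycec] add [cnibc] -> 8 lines: wgii vdnk dciv cnibc vnb xpre wiq ynbtb
Final line count: 8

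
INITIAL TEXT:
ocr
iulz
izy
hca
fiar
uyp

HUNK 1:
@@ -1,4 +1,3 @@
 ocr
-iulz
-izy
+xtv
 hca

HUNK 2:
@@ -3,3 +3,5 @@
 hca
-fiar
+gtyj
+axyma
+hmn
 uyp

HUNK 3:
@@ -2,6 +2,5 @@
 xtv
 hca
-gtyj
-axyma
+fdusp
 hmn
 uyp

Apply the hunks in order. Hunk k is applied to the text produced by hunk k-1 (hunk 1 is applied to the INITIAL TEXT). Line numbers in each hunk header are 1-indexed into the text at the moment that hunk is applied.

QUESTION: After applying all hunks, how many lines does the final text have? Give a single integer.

Hunk 1: at line 1 remove [iulz,izy] add [xtv] -> 5 lines: ocr xtv hca fiar uyp
Hunk 2: at line 3 remove [fiar] add [gtyj,axyma,hmn] -> 7 lines: ocr xtv hca gtyj axyma hmn uyp
Hunk 3: at line 2 remove [gtyj,axyma] add [fdusp] -> 6 lines: ocr xtv hca fdusp hmn uyp
Final line count: 6

Answer: 6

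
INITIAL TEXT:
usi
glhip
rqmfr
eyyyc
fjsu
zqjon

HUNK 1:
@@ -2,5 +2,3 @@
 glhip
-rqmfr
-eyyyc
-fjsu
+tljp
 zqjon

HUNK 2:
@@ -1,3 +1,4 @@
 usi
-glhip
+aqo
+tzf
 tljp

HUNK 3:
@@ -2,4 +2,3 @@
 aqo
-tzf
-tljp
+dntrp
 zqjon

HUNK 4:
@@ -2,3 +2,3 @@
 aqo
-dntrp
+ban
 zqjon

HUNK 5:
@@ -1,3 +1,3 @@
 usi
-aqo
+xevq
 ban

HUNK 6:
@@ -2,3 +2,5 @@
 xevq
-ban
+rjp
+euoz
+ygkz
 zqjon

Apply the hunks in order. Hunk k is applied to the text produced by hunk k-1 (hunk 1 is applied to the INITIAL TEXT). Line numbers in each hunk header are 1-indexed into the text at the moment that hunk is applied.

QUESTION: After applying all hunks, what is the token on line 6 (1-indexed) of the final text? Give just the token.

Answer: zqjon

Derivation:
Hunk 1: at line 2 remove [rqmfr,eyyyc,fjsu] add [tljp] -> 4 lines: usi glhip tljp zqjon
Hunk 2: at line 1 remove [glhip] add [aqo,tzf] -> 5 lines: usi aqo tzf tljp zqjon
Hunk 3: at line 2 remove [tzf,tljp] add [dntrp] -> 4 lines: usi aqo dntrp zqjon
Hunk 4: at line 2 remove [dntrp] add [ban] -> 4 lines: usi aqo ban zqjon
Hunk 5: at line 1 remove [aqo] add [xevq] -> 4 lines: usi xevq ban zqjon
Hunk 6: at line 2 remove [ban] add [rjp,euoz,ygkz] -> 6 lines: usi xevq rjp euoz ygkz zqjon
Final line 6: zqjon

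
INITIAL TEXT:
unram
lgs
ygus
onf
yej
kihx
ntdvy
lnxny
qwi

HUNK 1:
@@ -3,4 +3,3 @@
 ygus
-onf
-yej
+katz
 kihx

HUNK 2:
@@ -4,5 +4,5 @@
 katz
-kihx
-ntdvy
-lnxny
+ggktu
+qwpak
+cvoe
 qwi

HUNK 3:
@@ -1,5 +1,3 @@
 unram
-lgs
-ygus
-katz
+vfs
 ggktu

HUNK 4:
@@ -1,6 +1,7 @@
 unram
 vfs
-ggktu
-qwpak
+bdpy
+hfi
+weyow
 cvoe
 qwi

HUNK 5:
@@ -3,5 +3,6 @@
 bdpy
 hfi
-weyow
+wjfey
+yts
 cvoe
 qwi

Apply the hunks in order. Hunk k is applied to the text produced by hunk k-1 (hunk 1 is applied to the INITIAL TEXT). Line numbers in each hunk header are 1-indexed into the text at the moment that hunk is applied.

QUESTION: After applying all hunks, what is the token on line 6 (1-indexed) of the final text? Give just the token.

Hunk 1: at line 3 remove [onf,yej] add [katz] -> 8 lines: unram lgs ygus katz kihx ntdvy lnxny qwi
Hunk 2: at line 4 remove [kihx,ntdvy,lnxny] add [ggktu,qwpak,cvoe] -> 8 lines: unram lgs ygus katz ggktu qwpak cvoe qwi
Hunk 3: at line 1 remove [lgs,ygus,katz] add [vfs] -> 6 lines: unram vfs ggktu qwpak cvoe qwi
Hunk 4: at line 1 remove [ggktu,qwpak] add [bdpy,hfi,weyow] -> 7 lines: unram vfs bdpy hfi weyow cvoe qwi
Hunk 5: at line 3 remove [weyow] add [wjfey,yts] -> 8 lines: unram vfs bdpy hfi wjfey yts cvoe qwi
Final line 6: yts

Answer: yts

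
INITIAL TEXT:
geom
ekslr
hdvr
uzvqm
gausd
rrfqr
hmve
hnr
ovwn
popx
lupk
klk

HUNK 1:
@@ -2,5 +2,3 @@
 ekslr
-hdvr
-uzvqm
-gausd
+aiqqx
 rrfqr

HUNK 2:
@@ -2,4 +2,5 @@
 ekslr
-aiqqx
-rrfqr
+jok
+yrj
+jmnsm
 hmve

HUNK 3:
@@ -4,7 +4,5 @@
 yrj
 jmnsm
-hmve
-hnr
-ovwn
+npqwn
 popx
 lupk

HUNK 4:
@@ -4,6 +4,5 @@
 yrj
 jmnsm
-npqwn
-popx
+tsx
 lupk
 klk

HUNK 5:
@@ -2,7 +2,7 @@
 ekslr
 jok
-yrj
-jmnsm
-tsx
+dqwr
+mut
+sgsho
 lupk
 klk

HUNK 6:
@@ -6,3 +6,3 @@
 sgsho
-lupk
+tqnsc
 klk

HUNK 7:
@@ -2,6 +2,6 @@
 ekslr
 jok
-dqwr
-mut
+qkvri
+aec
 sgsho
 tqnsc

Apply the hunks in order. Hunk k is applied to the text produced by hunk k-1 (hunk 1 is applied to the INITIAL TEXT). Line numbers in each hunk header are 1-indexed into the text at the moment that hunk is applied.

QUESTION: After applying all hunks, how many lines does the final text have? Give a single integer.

Hunk 1: at line 2 remove [hdvr,uzvqm,gausd] add [aiqqx] -> 10 lines: geom ekslr aiqqx rrfqr hmve hnr ovwn popx lupk klk
Hunk 2: at line 2 remove [aiqqx,rrfqr] add [jok,yrj,jmnsm] -> 11 lines: geom ekslr jok yrj jmnsm hmve hnr ovwn popx lupk klk
Hunk 3: at line 4 remove [hmve,hnr,ovwn] add [npqwn] -> 9 lines: geom ekslr jok yrj jmnsm npqwn popx lupk klk
Hunk 4: at line 4 remove [npqwn,popx] add [tsx] -> 8 lines: geom ekslr jok yrj jmnsm tsx lupk klk
Hunk 5: at line 2 remove [yrj,jmnsm,tsx] add [dqwr,mut,sgsho] -> 8 lines: geom ekslr jok dqwr mut sgsho lupk klk
Hunk 6: at line 6 remove [lupk] add [tqnsc] -> 8 lines: geom ekslr jok dqwr mut sgsho tqnsc klk
Hunk 7: at line 2 remove [dqwr,mut] add [qkvri,aec] -> 8 lines: geom ekslr jok qkvri aec sgsho tqnsc klk
Final line count: 8

Answer: 8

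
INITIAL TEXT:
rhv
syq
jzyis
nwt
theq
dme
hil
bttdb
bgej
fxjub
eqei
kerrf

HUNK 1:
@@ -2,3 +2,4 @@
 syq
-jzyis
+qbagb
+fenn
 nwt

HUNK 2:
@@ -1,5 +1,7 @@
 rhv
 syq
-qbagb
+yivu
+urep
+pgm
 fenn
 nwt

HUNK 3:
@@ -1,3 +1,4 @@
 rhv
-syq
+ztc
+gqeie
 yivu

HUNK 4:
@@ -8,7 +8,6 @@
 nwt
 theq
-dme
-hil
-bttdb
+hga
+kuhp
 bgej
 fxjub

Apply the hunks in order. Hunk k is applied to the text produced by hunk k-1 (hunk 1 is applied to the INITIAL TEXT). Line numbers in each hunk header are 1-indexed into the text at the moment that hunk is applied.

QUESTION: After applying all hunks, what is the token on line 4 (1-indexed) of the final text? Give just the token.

Hunk 1: at line 2 remove [jzyis] add [qbagb,fenn] -> 13 lines: rhv syq qbagb fenn nwt theq dme hil bttdb bgej fxjub eqei kerrf
Hunk 2: at line 1 remove [qbagb] add [yivu,urep,pgm] -> 15 lines: rhv syq yivu urep pgm fenn nwt theq dme hil bttdb bgej fxjub eqei kerrf
Hunk 3: at line 1 remove [syq] add [ztc,gqeie] -> 16 lines: rhv ztc gqeie yivu urep pgm fenn nwt theq dme hil bttdb bgej fxjub eqei kerrf
Hunk 4: at line 8 remove [dme,hil,bttdb] add [hga,kuhp] -> 15 lines: rhv ztc gqeie yivu urep pgm fenn nwt theq hga kuhp bgej fxjub eqei kerrf
Final line 4: yivu

Answer: yivu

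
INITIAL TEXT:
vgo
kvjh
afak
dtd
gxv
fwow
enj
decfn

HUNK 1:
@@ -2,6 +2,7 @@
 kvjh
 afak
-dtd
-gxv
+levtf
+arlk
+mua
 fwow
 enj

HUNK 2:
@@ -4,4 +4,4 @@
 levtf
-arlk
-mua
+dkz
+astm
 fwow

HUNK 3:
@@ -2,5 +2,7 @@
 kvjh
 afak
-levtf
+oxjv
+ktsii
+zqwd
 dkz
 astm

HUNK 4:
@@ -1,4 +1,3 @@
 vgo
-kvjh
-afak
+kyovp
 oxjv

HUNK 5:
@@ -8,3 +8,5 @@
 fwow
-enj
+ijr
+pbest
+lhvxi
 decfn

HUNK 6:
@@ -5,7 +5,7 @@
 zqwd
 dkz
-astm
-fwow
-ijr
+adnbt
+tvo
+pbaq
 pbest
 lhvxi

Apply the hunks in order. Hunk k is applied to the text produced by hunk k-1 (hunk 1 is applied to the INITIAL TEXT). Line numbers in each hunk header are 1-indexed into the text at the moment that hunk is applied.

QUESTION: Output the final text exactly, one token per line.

Answer: vgo
kyovp
oxjv
ktsii
zqwd
dkz
adnbt
tvo
pbaq
pbest
lhvxi
decfn

Derivation:
Hunk 1: at line 2 remove [dtd,gxv] add [levtf,arlk,mua] -> 9 lines: vgo kvjh afak levtf arlk mua fwow enj decfn
Hunk 2: at line 4 remove [arlk,mua] add [dkz,astm] -> 9 lines: vgo kvjh afak levtf dkz astm fwow enj decfn
Hunk 3: at line 2 remove [levtf] add [oxjv,ktsii,zqwd] -> 11 lines: vgo kvjh afak oxjv ktsii zqwd dkz astm fwow enj decfn
Hunk 4: at line 1 remove [kvjh,afak] add [kyovp] -> 10 lines: vgo kyovp oxjv ktsii zqwd dkz astm fwow enj decfn
Hunk 5: at line 8 remove [enj] add [ijr,pbest,lhvxi] -> 12 lines: vgo kyovp oxjv ktsii zqwd dkz astm fwow ijr pbest lhvxi decfn
Hunk 6: at line 5 remove [astm,fwow,ijr] add [adnbt,tvo,pbaq] -> 12 lines: vgo kyovp oxjv ktsii zqwd dkz adnbt tvo pbaq pbest lhvxi decfn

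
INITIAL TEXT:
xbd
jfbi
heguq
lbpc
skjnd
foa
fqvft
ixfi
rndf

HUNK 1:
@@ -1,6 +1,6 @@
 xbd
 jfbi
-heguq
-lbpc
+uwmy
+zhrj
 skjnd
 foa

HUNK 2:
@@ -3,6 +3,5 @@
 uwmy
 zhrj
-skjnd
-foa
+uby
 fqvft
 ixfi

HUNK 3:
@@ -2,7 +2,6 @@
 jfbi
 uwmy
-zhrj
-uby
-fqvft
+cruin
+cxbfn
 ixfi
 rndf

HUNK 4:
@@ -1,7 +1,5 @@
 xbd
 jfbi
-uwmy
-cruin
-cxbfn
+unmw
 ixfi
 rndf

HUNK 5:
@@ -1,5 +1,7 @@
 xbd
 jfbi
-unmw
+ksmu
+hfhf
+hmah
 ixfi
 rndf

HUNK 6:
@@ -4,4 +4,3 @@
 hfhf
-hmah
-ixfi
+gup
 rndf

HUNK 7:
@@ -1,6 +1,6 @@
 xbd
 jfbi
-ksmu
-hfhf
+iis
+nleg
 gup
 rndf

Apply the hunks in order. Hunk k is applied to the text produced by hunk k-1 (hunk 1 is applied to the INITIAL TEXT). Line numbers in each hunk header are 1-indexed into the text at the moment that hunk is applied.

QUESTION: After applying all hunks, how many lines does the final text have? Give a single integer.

Hunk 1: at line 1 remove [heguq,lbpc] add [uwmy,zhrj] -> 9 lines: xbd jfbi uwmy zhrj skjnd foa fqvft ixfi rndf
Hunk 2: at line 3 remove [skjnd,foa] add [uby] -> 8 lines: xbd jfbi uwmy zhrj uby fqvft ixfi rndf
Hunk 3: at line 2 remove [zhrj,uby,fqvft] add [cruin,cxbfn] -> 7 lines: xbd jfbi uwmy cruin cxbfn ixfi rndf
Hunk 4: at line 1 remove [uwmy,cruin,cxbfn] add [unmw] -> 5 lines: xbd jfbi unmw ixfi rndf
Hunk 5: at line 1 remove [unmw] add [ksmu,hfhf,hmah] -> 7 lines: xbd jfbi ksmu hfhf hmah ixfi rndf
Hunk 6: at line 4 remove [hmah,ixfi] add [gup] -> 6 lines: xbd jfbi ksmu hfhf gup rndf
Hunk 7: at line 1 remove [ksmu,hfhf] add [iis,nleg] -> 6 lines: xbd jfbi iis nleg gup rndf
Final line count: 6

Answer: 6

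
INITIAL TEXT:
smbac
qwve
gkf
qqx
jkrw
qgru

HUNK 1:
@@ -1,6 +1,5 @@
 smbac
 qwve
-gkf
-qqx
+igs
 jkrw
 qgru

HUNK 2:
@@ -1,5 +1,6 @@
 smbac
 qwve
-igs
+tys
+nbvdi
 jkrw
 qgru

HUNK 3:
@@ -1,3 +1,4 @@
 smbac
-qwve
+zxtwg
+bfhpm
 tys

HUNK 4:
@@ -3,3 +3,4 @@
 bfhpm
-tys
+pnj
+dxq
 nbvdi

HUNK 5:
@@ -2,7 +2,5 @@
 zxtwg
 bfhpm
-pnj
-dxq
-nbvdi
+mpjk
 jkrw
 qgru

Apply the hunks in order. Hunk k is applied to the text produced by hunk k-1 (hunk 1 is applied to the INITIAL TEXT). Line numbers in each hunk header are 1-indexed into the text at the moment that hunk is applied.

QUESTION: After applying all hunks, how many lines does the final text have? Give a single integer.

Answer: 6

Derivation:
Hunk 1: at line 1 remove [gkf,qqx] add [igs] -> 5 lines: smbac qwve igs jkrw qgru
Hunk 2: at line 1 remove [igs] add [tys,nbvdi] -> 6 lines: smbac qwve tys nbvdi jkrw qgru
Hunk 3: at line 1 remove [qwve] add [zxtwg,bfhpm] -> 7 lines: smbac zxtwg bfhpm tys nbvdi jkrw qgru
Hunk 4: at line 3 remove [tys] add [pnj,dxq] -> 8 lines: smbac zxtwg bfhpm pnj dxq nbvdi jkrw qgru
Hunk 5: at line 2 remove [pnj,dxq,nbvdi] add [mpjk] -> 6 lines: smbac zxtwg bfhpm mpjk jkrw qgru
Final line count: 6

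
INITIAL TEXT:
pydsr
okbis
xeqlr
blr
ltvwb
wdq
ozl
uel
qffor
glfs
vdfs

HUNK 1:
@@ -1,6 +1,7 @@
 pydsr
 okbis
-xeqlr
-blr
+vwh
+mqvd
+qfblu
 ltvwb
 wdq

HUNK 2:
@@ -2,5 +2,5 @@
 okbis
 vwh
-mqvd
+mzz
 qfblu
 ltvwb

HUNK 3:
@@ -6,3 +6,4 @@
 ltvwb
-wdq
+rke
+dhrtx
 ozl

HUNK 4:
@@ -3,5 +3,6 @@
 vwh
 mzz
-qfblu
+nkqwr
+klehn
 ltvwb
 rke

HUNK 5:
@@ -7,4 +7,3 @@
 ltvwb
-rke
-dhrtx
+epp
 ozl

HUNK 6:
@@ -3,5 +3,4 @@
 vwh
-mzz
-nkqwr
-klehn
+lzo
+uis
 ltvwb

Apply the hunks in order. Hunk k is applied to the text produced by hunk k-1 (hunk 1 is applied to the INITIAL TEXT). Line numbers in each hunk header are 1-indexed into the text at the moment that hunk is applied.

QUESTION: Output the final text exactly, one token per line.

Answer: pydsr
okbis
vwh
lzo
uis
ltvwb
epp
ozl
uel
qffor
glfs
vdfs

Derivation:
Hunk 1: at line 1 remove [xeqlr,blr] add [vwh,mqvd,qfblu] -> 12 lines: pydsr okbis vwh mqvd qfblu ltvwb wdq ozl uel qffor glfs vdfs
Hunk 2: at line 2 remove [mqvd] add [mzz] -> 12 lines: pydsr okbis vwh mzz qfblu ltvwb wdq ozl uel qffor glfs vdfs
Hunk 3: at line 6 remove [wdq] add [rke,dhrtx] -> 13 lines: pydsr okbis vwh mzz qfblu ltvwb rke dhrtx ozl uel qffor glfs vdfs
Hunk 4: at line 3 remove [qfblu] add [nkqwr,klehn] -> 14 lines: pydsr okbis vwh mzz nkqwr klehn ltvwb rke dhrtx ozl uel qffor glfs vdfs
Hunk 5: at line 7 remove [rke,dhrtx] add [epp] -> 13 lines: pydsr okbis vwh mzz nkqwr klehn ltvwb epp ozl uel qffor glfs vdfs
Hunk 6: at line 3 remove [mzz,nkqwr,klehn] add [lzo,uis] -> 12 lines: pydsr okbis vwh lzo uis ltvwb epp ozl uel qffor glfs vdfs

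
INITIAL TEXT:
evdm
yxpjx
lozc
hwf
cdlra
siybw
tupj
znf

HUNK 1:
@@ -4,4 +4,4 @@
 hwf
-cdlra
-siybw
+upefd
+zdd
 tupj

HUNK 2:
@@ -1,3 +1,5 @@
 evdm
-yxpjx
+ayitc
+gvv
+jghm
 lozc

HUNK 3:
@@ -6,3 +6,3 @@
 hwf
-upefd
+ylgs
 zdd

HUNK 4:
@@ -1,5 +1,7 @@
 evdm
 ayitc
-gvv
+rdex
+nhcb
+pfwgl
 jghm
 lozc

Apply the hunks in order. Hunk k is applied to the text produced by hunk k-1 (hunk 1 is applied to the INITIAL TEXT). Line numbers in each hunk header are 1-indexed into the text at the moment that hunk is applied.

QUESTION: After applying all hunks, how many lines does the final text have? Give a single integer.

Answer: 12

Derivation:
Hunk 1: at line 4 remove [cdlra,siybw] add [upefd,zdd] -> 8 lines: evdm yxpjx lozc hwf upefd zdd tupj znf
Hunk 2: at line 1 remove [yxpjx] add [ayitc,gvv,jghm] -> 10 lines: evdm ayitc gvv jghm lozc hwf upefd zdd tupj znf
Hunk 3: at line 6 remove [upefd] add [ylgs] -> 10 lines: evdm ayitc gvv jghm lozc hwf ylgs zdd tupj znf
Hunk 4: at line 1 remove [gvv] add [rdex,nhcb,pfwgl] -> 12 lines: evdm ayitc rdex nhcb pfwgl jghm lozc hwf ylgs zdd tupj znf
Final line count: 12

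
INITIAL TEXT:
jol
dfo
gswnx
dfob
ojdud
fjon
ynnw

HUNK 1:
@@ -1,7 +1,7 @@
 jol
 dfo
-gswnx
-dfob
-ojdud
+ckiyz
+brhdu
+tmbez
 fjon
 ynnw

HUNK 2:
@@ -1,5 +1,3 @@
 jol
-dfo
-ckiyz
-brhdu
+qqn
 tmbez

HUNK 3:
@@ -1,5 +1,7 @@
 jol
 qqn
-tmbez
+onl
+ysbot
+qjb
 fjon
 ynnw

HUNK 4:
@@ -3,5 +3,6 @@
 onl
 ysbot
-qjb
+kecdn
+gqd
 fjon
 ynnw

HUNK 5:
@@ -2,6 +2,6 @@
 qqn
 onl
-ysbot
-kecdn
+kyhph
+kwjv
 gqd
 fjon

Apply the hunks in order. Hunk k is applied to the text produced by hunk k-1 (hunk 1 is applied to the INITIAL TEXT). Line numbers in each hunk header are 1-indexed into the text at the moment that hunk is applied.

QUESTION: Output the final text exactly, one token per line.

Hunk 1: at line 1 remove [gswnx,dfob,ojdud] add [ckiyz,brhdu,tmbez] -> 7 lines: jol dfo ckiyz brhdu tmbez fjon ynnw
Hunk 2: at line 1 remove [dfo,ckiyz,brhdu] add [qqn] -> 5 lines: jol qqn tmbez fjon ynnw
Hunk 3: at line 1 remove [tmbez] add [onl,ysbot,qjb] -> 7 lines: jol qqn onl ysbot qjb fjon ynnw
Hunk 4: at line 3 remove [qjb] add [kecdn,gqd] -> 8 lines: jol qqn onl ysbot kecdn gqd fjon ynnw
Hunk 5: at line 2 remove [ysbot,kecdn] add [kyhph,kwjv] -> 8 lines: jol qqn onl kyhph kwjv gqd fjon ynnw

Answer: jol
qqn
onl
kyhph
kwjv
gqd
fjon
ynnw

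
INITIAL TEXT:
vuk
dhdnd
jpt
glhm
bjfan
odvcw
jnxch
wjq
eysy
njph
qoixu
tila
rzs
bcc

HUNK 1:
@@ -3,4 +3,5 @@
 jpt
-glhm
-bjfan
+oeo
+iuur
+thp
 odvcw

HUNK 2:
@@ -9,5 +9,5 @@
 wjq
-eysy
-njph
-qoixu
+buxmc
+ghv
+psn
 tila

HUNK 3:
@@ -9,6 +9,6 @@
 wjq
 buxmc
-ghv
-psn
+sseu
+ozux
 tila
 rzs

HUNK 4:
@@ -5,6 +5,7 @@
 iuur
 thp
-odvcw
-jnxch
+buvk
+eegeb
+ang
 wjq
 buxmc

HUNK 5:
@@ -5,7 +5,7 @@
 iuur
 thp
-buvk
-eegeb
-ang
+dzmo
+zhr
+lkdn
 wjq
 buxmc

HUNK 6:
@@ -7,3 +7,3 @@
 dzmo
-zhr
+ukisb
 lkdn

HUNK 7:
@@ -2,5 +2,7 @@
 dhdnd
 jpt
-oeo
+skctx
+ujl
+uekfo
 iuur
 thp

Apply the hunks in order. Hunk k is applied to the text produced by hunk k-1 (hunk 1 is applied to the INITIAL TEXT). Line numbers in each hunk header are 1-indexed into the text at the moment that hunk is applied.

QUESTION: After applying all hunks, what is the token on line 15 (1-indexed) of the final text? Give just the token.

Hunk 1: at line 3 remove [glhm,bjfan] add [oeo,iuur,thp] -> 15 lines: vuk dhdnd jpt oeo iuur thp odvcw jnxch wjq eysy njph qoixu tila rzs bcc
Hunk 2: at line 9 remove [eysy,njph,qoixu] add [buxmc,ghv,psn] -> 15 lines: vuk dhdnd jpt oeo iuur thp odvcw jnxch wjq buxmc ghv psn tila rzs bcc
Hunk 3: at line 9 remove [ghv,psn] add [sseu,ozux] -> 15 lines: vuk dhdnd jpt oeo iuur thp odvcw jnxch wjq buxmc sseu ozux tila rzs bcc
Hunk 4: at line 5 remove [odvcw,jnxch] add [buvk,eegeb,ang] -> 16 lines: vuk dhdnd jpt oeo iuur thp buvk eegeb ang wjq buxmc sseu ozux tila rzs bcc
Hunk 5: at line 5 remove [buvk,eegeb,ang] add [dzmo,zhr,lkdn] -> 16 lines: vuk dhdnd jpt oeo iuur thp dzmo zhr lkdn wjq buxmc sseu ozux tila rzs bcc
Hunk 6: at line 7 remove [zhr] add [ukisb] -> 16 lines: vuk dhdnd jpt oeo iuur thp dzmo ukisb lkdn wjq buxmc sseu ozux tila rzs bcc
Hunk 7: at line 2 remove [oeo] add [skctx,ujl,uekfo] -> 18 lines: vuk dhdnd jpt skctx ujl uekfo iuur thp dzmo ukisb lkdn wjq buxmc sseu ozux tila rzs bcc
Final line 15: ozux

Answer: ozux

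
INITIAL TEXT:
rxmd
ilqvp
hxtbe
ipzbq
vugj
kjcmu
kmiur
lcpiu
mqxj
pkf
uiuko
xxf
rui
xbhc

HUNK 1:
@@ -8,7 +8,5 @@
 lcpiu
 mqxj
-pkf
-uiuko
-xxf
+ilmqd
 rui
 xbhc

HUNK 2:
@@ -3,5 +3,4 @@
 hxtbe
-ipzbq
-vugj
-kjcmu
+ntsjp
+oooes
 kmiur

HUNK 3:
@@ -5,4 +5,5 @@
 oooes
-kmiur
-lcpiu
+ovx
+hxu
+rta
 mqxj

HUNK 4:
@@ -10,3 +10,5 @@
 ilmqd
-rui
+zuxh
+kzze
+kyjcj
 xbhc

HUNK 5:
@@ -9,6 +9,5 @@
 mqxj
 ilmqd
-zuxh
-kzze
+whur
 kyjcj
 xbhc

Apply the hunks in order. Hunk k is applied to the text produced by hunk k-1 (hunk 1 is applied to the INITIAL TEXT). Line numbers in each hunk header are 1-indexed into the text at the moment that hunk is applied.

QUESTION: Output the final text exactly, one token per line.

Hunk 1: at line 8 remove [pkf,uiuko,xxf] add [ilmqd] -> 12 lines: rxmd ilqvp hxtbe ipzbq vugj kjcmu kmiur lcpiu mqxj ilmqd rui xbhc
Hunk 2: at line 3 remove [ipzbq,vugj,kjcmu] add [ntsjp,oooes] -> 11 lines: rxmd ilqvp hxtbe ntsjp oooes kmiur lcpiu mqxj ilmqd rui xbhc
Hunk 3: at line 5 remove [kmiur,lcpiu] add [ovx,hxu,rta] -> 12 lines: rxmd ilqvp hxtbe ntsjp oooes ovx hxu rta mqxj ilmqd rui xbhc
Hunk 4: at line 10 remove [rui] add [zuxh,kzze,kyjcj] -> 14 lines: rxmd ilqvp hxtbe ntsjp oooes ovx hxu rta mqxj ilmqd zuxh kzze kyjcj xbhc
Hunk 5: at line 9 remove [zuxh,kzze] add [whur] -> 13 lines: rxmd ilqvp hxtbe ntsjp oooes ovx hxu rta mqxj ilmqd whur kyjcj xbhc

Answer: rxmd
ilqvp
hxtbe
ntsjp
oooes
ovx
hxu
rta
mqxj
ilmqd
whur
kyjcj
xbhc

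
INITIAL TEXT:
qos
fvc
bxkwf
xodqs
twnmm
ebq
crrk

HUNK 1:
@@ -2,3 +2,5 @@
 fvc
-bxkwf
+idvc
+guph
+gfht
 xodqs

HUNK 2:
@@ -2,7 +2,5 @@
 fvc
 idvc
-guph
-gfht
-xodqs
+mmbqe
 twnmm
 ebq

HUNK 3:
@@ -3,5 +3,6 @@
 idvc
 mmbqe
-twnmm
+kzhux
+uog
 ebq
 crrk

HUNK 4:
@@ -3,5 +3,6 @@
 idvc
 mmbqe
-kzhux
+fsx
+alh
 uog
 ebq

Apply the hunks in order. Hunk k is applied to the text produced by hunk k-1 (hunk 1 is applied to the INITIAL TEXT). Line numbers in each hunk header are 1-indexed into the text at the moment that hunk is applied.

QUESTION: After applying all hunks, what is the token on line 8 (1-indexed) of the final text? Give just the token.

Answer: ebq

Derivation:
Hunk 1: at line 2 remove [bxkwf] add [idvc,guph,gfht] -> 9 lines: qos fvc idvc guph gfht xodqs twnmm ebq crrk
Hunk 2: at line 2 remove [guph,gfht,xodqs] add [mmbqe] -> 7 lines: qos fvc idvc mmbqe twnmm ebq crrk
Hunk 3: at line 3 remove [twnmm] add [kzhux,uog] -> 8 lines: qos fvc idvc mmbqe kzhux uog ebq crrk
Hunk 4: at line 3 remove [kzhux] add [fsx,alh] -> 9 lines: qos fvc idvc mmbqe fsx alh uog ebq crrk
Final line 8: ebq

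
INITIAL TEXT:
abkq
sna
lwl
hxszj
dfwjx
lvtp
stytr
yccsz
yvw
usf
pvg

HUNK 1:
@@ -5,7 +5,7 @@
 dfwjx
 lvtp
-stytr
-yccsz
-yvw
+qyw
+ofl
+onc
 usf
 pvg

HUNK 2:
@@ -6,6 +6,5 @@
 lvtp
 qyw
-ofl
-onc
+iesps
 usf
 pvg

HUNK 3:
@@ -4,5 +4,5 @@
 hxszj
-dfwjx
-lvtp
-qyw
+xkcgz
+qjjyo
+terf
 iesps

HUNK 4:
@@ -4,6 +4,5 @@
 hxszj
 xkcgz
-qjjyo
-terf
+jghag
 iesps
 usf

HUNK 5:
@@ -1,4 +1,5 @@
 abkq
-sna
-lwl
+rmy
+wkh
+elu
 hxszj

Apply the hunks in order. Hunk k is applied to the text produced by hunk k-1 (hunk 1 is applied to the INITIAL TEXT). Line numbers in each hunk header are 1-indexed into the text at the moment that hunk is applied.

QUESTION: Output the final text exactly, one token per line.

Hunk 1: at line 5 remove [stytr,yccsz,yvw] add [qyw,ofl,onc] -> 11 lines: abkq sna lwl hxszj dfwjx lvtp qyw ofl onc usf pvg
Hunk 2: at line 6 remove [ofl,onc] add [iesps] -> 10 lines: abkq sna lwl hxszj dfwjx lvtp qyw iesps usf pvg
Hunk 3: at line 4 remove [dfwjx,lvtp,qyw] add [xkcgz,qjjyo,terf] -> 10 lines: abkq sna lwl hxszj xkcgz qjjyo terf iesps usf pvg
Hunk 4: at line 4 remove [qjjyo,terf] add [jghag] -> 9 lines: abkq sna lwl hxszj xkcgz jghag iesps usf pvg
Hunk 5: at line 1 remove [sna,lwl] add [rmy,wkh,elu] -> 10 lines: abkq rmy wkh elu hxszj xkcgz jghag iesps usf pvg

Answer: abkq
rmy
wkh
elu
hxszj
xkcgz
jghag
iesps
usf
pvg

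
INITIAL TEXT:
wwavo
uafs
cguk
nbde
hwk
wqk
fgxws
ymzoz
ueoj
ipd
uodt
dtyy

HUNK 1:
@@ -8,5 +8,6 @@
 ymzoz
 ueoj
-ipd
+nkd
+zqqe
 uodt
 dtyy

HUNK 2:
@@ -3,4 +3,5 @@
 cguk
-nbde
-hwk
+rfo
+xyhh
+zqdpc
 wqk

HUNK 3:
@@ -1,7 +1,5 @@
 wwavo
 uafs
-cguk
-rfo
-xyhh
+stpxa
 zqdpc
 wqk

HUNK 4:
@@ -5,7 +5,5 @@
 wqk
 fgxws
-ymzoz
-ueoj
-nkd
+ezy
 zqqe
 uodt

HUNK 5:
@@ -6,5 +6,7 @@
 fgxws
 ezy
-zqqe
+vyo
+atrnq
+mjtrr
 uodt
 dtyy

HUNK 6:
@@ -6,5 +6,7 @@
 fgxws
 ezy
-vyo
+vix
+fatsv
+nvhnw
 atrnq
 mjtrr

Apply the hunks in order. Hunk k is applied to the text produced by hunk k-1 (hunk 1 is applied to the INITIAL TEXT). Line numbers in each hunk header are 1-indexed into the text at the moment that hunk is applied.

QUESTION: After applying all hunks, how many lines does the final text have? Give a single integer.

Hunk 1: at line 8 remove [ipd] add [nkd,zqqe] -> 13 lines: wwavo uafs cguk nbde hwk wqk fgxws ymzoz ueoj nkd zqqe uodt dtyy
Hunk 2: at line 3 remove [nbde,hwk] add [rfo,xyhh,zqdpc] -> 14 lines: wwavo uafs cguk rfo xyhh zqdpc wqk fgxws ymzoz ueoj nkd zqqe uodt dtyy
Hunk 3: at line 1 remove [cguk,rfo,xyhh] add [stpxa] -> 12 lines: wwavo uafs stpxa zqdpc wqk fgxws ymzoz ueoj nkd zqqe uodt dtyy
Hunk 4: at line 5 remove [ymzoz,ueoj,nkd] add [ezy] -> 10 lines: wwavo uafs stpxa zqdpc wqk fgxws ezy zqqe uodt dtyy
Hunk 5: at line 6 remove [zqqe] add [vyo,atrnq,mjtrr] -> 12 lines: wwavo uafs stpxa zqdpc wqk fgxws ezy vyo atrnq mjtrr uodt dtyy
Hunk 6: at line 6 remove [vyo] add [vix,fatsv,nvhnw] -> 14 lines: wwavo uafs stpxa zqdpc wqk fgxws ezy vix fatsv nvhnw atrnq mjtrr uodt dtyy
Final line count: 14

Answer: 14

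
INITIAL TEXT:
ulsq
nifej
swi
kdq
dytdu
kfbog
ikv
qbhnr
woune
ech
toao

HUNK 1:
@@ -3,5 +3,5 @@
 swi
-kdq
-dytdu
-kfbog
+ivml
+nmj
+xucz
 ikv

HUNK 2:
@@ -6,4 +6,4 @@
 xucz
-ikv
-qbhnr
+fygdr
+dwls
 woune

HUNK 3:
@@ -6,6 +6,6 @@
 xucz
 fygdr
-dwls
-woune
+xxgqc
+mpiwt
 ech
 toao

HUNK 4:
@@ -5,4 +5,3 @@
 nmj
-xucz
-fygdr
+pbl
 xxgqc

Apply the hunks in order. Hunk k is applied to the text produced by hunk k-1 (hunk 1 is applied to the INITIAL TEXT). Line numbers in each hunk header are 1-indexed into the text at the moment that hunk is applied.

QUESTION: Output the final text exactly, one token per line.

Answer: ulsq
nifej
swi
ivml
nmj
pbl
xxgqc
mpiwt
ech
toao

Derivation:
Hunk 1: at line 3 remove [kdq,dytdu,kfbog] add [ivml,nmj,xucz] -> 11 lines: ulsq nifej swi ivml nmj xucz ikv qbhnr woune ech toao
Hunk 2: at line 6 remove [ikv,qbhnr] add [fygdr,dwls] -> 11 lines: ulsq nifej swi ivml nmj xucz fygdr dwls woune ech toao
Hunk 3: at line 6 remove [dwls,woune] add [xxgqc,mpiwt] -> 11 lines: ulsq nifej swi ivml nmj xucz fygdr xxgqc mpiwt ech toao
Hunk 4: at line 5 remove [xucz,fygdr] add [pbl] -> 10 lines: ulsq nifej swi ivml nmj pbl xxgqc mpiwt ech toao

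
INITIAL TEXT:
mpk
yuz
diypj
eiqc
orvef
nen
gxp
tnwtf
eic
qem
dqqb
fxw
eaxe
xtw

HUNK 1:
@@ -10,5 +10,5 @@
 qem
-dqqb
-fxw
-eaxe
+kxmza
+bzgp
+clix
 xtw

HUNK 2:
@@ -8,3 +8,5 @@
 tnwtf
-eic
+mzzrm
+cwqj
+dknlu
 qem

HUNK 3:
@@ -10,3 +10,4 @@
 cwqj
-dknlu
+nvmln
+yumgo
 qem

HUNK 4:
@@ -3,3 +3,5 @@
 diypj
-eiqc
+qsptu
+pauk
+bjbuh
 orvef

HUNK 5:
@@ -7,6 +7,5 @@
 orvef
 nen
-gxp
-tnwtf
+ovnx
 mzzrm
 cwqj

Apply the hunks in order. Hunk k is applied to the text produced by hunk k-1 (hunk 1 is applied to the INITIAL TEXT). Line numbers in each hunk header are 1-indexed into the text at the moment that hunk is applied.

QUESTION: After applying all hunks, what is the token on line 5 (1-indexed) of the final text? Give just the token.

Hunk 1: at line 10 remove [dqqb,fxw,eaxe] add [kxmza,bzgp,clix] -> 14 lines: mpk yuz diypj eiqc orvef nen gxp tnwtf eic qem kxmza bzgp clix xtw
Hunk 2: at line 8 remove [eic] add [mzzrm,cwqj,dknlu] -> 16 lines: mpk yuz diypj eiqc orvef nen gxp tnwtf mzzrm cwqj dknlu qem kxmza bzgp clix xtw
Hunk 3: at line 10 remove [dknlu] add [nvmln,yumgo] -> 17 lines: mpk yuz diypj eiqc orvef nen gxp tnwtf mzzrm cwqj nvmln yumgo qem kxmza bzgp clix xtw
Hunk 4: at line 3 remove [eiqc] add [qsptu,pauk,bjbuh] -> 19 lines: mpk yuz diypj qsptu pauk bjbuh orvef nen gxp tnwtf mzzrm cwqj nvmln yumgo qem kxmza bzgp clix xtw
Hunk 5: at line 7 remove [gxp,tnwtf] add [ovnx] -> 18 lines: mpk yuz diypj qsptu pauk bjbuh orvef nen ovnx mzzrm cwqj nvmln yumgo qem kxmza bzgp clix xtw
Final line 5: pauk

Answer: pauk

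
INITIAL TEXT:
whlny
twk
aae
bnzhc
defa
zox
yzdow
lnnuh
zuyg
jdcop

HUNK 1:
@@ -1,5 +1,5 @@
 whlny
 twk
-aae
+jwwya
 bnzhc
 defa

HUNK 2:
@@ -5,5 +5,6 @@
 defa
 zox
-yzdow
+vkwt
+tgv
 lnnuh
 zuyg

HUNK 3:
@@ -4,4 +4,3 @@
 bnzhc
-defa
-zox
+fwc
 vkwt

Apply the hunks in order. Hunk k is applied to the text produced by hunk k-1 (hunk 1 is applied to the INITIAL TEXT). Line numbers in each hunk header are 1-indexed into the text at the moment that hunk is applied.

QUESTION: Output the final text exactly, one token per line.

Hunk 1: at line 1 remove [aae] add [jwwya] -> 10 lines: whlny twk jwwya bnzhc defa zox yzdow lnnuh zuyg jdcop
Hunk 2: at line 5 remove [yzdow] add [vkwt,tgv] -> 11 lines: whlny twk jwwya bnzhc defa zox vkwt tgv lnnuh zuyg jdcop
Hunk 3: at line 4 remove [defa,zox] add [fwc] -> 10 lines: whlny twk jwwya bnzhc fwc vkwt tgv lnnuh zuyg jdcop

Answer: whlny
twk
jwwya
bnzhc
fwc
vkwt
tgv
lnnuh
zuyg
jdcop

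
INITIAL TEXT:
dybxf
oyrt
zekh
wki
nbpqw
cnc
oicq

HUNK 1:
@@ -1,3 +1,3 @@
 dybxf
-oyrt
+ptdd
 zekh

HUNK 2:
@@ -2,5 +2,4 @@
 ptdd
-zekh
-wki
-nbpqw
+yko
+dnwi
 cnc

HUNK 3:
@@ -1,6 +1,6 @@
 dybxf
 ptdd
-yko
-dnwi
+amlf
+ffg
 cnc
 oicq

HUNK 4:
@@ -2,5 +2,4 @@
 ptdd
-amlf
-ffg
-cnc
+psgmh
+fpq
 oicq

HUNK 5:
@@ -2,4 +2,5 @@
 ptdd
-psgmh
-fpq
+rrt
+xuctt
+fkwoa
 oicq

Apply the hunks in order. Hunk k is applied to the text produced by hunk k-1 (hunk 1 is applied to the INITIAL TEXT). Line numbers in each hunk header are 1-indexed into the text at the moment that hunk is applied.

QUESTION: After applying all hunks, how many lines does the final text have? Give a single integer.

Hunk 1: at line 1 remove [oyrt] add [ptdd] -> 7 lines: dybxf ptdd zekh wki nbpqw cnc oicq
Hunk 2: at line 2 remove [zekh,wki,nbpqw] add [yko,dnwi] -> 6 lines: dybxf ptdd yko dnwi cnc oicq
Hunk 3: at line 1 remove [yko,dnwi] add [amlf,ffg] -> 6 lines: dybxf ptdd amlf ffg cnc oicq
Hunk 4: at line 2 remove [amlf,ffg,cnc] add [psgmh,fpq] -> 5 lines: dybxf ptdd psgmh fpq oicq
Hunk 5: at line 2 remove [psgmh,fpq] add [rrt,xuctt,fkwoa] -> 6 lines: dybxf ptdd rrt xuctt fkwoa oicq
Final line count: 6

Answer: 6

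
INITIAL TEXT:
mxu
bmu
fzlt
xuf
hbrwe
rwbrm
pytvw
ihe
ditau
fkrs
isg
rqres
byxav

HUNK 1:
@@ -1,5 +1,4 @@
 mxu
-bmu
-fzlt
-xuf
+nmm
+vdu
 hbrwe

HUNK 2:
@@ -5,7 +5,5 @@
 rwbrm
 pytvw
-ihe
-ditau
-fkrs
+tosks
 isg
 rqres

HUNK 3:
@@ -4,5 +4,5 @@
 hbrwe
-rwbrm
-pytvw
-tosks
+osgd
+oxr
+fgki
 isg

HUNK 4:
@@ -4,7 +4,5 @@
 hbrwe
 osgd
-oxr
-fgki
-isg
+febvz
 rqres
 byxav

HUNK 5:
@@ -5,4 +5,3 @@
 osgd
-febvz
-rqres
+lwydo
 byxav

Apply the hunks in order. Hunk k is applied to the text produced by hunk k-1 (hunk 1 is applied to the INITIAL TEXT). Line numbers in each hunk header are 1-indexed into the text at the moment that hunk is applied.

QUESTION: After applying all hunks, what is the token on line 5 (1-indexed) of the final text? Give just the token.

Hunk 1: at line 1 remove [bmu,fzlt,xuf] add [nmm,vdu] -> 12 lines: mxu nmm vdu hbrwe rwbrm pytvw ihe ditau fkrs isg rqres byxav
Hunk 2: at line 5 remove [ihe,ditau,fkrs] add [tosks] -> 10 lines: mxu nmm vdu hbrwe rwbrm pytvw tosks isg rqres byxav
Hunk 3: at line 4 remove [rwbrm,pytvw,tosks] add [osgd,oxr,fgki] -> 10 lines: mxu nmm vdu hbrwe osgd oxr fgki isg rqres byxav
Hunk 4: at line 4 remove [oxr,fgki,isg] add [febvz] -> 8 lines: mxu nmm vdu hbrwe osgd febvz rqres byxav
Hunk 5: at line 5 remove [febvz,rqres] add [lwydo] -> 7 lines: mxu nmm vdu hbrwe osgd lwydo byxav
Final line 5: osgd

Answer: osgd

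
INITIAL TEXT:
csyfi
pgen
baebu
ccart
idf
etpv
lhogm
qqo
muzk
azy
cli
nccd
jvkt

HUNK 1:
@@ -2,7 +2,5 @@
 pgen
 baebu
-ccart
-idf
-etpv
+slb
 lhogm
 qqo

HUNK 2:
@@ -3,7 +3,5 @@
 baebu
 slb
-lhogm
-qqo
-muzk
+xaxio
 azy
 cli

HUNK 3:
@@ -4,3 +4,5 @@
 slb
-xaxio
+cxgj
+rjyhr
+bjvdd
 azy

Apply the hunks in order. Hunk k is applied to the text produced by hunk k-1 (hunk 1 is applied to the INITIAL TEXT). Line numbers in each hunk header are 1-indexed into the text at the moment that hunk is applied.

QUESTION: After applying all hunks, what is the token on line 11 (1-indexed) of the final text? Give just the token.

Hunk 1: at line 2 remove [ccart,idf,etpv] add [slb] -> 11 lines: csyfi pgen baebu slb lhogm qqo muzk azy cli nccd jvkt
Hunk 2: at line 3 remove [lhogm,qqo,muzk] add [xaxio] -> 9 lines: csyfi pgen baebu slb xaxio azy cli nccd jvkt
Hunk 3: at line 4 remove [xaxio] add [cxgj,rjyhr,bjvdd] -> 11 lines: csyfi pgen baebu slb cxgj rjyhr bjvdd azy cli nccd jvkt
Final line 11: jvkt

Answer: jvkt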